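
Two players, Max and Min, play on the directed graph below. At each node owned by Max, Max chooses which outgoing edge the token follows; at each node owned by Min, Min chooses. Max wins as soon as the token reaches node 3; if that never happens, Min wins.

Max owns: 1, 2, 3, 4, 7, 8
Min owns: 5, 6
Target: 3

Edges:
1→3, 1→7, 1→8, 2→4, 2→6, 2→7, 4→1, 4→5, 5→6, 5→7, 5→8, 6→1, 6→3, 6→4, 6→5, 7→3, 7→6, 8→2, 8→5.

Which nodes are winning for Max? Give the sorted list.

1, 2, 3, 4, 7, 8

A0 = {3}
A1: add {1, 7} — 1 (Max) has 1→3; 7 (Max) has 7→3.
A2: add {2, 4} — 2 (Max) has 2→7; 4 (Max) has 4→1.
A3: add {8} — 8 (Max) has 8→2.
A4 = A3; e.g. 5 (Min) can still go to 6. Fixed point.
Max's winning region = {1, 2, 3, 4, 7, 8}.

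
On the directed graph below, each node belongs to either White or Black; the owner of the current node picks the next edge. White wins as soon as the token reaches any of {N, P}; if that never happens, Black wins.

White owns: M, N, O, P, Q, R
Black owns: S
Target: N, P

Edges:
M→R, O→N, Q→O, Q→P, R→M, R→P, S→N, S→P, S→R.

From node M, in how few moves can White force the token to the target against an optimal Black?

A0 = {N, P}
A1: add {O, Q, R} — O (White) has O→N; Q (White) has Q→P; R (White) has R→P.
A2: add {M, S} — M (White) has M→R; S (Black): all of {N, P, R} already in.
A2 = all vertices. Fixed point.
M enters the attractor at level 2, so White can force the target in 2 moves from there.

2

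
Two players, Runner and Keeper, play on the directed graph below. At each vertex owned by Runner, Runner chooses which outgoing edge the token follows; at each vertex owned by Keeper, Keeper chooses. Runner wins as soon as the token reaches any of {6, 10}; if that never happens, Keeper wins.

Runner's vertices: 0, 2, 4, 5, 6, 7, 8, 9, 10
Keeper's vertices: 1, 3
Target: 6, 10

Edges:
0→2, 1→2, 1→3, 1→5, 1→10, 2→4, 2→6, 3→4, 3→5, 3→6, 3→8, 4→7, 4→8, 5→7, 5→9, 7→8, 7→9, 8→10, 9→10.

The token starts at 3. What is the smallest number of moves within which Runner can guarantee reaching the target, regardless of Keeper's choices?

3

A0 = {6, 10}
A1: add {2, 8, 9} — 2 (Runner) has 2→6; 8 (Runner) has 8→10; 9 (Runner) has 9→10.
A2: add {0, 4, 5, 7} — 0 (Runner) has 0→2; 4 (Runner) has 4→8; 5 (Runner) has 5→9; 7 (Runner) has 7→8.
A3: add {3} — 3 (Keeper): all of {4, 5, 6, 8} already in.
3 enters the attractor at level 3, so Runner can force the target in 3 moves from there.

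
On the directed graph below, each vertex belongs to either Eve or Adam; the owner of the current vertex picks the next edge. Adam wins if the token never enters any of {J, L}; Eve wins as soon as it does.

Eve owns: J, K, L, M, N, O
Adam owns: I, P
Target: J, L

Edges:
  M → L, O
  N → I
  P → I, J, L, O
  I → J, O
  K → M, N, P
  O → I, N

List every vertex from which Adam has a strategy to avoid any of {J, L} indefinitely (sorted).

I, N, O, P

A0 = {J, L}
A1: add {M} — M (Eve) has M→L.
A2: add {K} — K (Eve) has K→M.
A3 = A2; e.g. I (Adam) can still go to O. Fixed point.
Eve's attractor = {J, K, L, M}; Adam avoids the target exactly from the complement.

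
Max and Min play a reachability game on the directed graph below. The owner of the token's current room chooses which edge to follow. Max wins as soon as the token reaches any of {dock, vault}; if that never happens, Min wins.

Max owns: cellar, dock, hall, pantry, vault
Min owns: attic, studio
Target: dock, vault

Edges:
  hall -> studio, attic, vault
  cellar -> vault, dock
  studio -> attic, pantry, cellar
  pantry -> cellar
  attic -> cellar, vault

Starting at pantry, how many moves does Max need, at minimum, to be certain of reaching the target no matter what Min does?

2

A0 = {dock, vault}
A1: add {cellar, hall} — hall (Max) has hall→vault; cellar (Max) has cellar→vault.
A2: add {attic, pantry} — attic (Min): all of {cellar, vault} already in; pantry (Max) has pantry→cellar.
pantry enters the attractor at level 2, so Max can force the target in 2 moves from there.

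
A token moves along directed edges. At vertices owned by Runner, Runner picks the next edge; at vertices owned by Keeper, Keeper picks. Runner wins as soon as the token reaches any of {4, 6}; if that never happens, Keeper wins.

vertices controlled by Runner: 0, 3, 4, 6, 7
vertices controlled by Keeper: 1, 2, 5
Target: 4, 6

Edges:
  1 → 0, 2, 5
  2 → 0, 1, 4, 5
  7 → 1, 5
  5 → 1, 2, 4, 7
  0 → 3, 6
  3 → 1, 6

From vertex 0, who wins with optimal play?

Runner

A0 = {4, 6}
A1: add {0, 3} — 0 (Runner) has 0→6; 3 (Runner) has 3→6.
A2 = A1; e.g. 1 (Keeper) can still go to 2. Fixed point.
0 ∈ A1, so Runner can force the target.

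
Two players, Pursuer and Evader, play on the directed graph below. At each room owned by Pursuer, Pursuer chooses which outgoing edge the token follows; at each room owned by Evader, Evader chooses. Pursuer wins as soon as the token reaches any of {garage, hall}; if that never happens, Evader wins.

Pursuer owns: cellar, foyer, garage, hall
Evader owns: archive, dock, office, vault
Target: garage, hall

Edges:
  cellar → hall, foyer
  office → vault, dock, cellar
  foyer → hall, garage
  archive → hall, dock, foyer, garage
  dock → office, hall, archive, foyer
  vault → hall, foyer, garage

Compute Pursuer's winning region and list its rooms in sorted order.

A0 = {garage, hall}
A1: add {cellar, foyer} — cellar (Pursuer) has cellar→hall; foyer (Pursuer) has foyer→hall.
A2: add {vault} — vault (Evader): all of {hall, foyer, garage} already in.
A3 = A2; e.g. office (Evader) can still go to dock. Fixed point.
Pursuer's winning region = {cellar, foyer, garage, hall, vault}.

cellar, foyer, garage, hall, vault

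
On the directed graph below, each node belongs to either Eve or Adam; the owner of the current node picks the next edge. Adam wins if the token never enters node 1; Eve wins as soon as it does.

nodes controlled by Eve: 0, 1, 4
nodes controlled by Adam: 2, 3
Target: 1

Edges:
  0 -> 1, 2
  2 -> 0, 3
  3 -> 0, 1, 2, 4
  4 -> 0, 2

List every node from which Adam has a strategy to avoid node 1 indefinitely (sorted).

A0 = {1}
A1: add {0} — 0 (Eve) has 0→1.
A2: add {4} — 4 (Eve) has 4→0.
A3 = A2; e.g. 2 (Adam) can still go to 3. Fixed point.
Eve's attractor = {0, 1, 4}; Adam avoids the target exactly from the complement.

2, 3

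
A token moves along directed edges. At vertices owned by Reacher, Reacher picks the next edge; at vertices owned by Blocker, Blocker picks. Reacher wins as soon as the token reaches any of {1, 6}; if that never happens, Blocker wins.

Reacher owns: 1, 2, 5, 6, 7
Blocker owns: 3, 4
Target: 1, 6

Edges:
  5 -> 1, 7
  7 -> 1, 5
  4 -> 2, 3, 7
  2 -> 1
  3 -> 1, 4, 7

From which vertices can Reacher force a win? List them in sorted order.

A0 = {1, 6}
A1: add {2, 5, 7} — 2 (Reacher) has 2→1; 5 (Reacher) has 5→1; 7 (Reacher) has 7→1.
A2 = A1; e.g. 3 (Blocker) can still go to 4. Fixed point.
Reacher's winning region = {1, 2, 5, 6, 7}.

1, 2, 5, 6, 7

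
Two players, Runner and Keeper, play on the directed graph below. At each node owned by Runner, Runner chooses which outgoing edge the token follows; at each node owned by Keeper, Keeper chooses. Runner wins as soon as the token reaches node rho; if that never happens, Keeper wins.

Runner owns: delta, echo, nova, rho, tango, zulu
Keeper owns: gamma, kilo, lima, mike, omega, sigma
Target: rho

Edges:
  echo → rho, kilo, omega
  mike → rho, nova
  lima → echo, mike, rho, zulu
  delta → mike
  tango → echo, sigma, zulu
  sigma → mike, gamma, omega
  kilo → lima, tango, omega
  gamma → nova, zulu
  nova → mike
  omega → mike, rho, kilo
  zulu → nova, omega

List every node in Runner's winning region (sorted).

echo, rho, tango

A0 = {rho}
A1: add {echo} — echo (Runner) has echo→rho.
A2: add {tango} — tango (Runner) has tango→echo.
A3 = A2; e.g. mike (Keeper) can still go to nova. Fixed point.
Runner's winning region = {echo, rho, tango}.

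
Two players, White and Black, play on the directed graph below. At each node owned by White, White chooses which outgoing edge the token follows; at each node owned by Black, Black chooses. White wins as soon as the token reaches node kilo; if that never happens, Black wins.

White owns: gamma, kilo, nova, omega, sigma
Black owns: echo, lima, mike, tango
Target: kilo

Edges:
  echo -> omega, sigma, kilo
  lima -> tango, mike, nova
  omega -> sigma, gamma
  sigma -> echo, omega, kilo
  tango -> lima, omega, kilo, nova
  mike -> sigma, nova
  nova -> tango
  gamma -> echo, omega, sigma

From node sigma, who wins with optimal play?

A0 = {kilo}
A1: add {sigma} — sigma (White) has sigma→kilo.
sigma ∈ A1, so White can force the target.

White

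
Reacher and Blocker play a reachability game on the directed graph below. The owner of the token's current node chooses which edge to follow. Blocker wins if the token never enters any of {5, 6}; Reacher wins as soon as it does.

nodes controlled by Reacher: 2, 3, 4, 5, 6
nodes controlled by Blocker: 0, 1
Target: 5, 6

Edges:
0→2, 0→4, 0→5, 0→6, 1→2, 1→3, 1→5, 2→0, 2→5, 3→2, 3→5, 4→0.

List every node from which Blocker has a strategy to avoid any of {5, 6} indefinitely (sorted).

A0 = {5, 6}
A1: add {2, 3} — 2 (Reacher) has 2→5; 3 (Reacher) has 3→5.
A2: add {1} — 1 (Blocker): all of {2, 3, 5} already in.
A3 = A2; e.g. 0 (Blocker) can still go to 4. Fixed point.
Reacher's attractor = {1, 2, 3, 5, 6}; Blocker avoids the target exactly from the complement.

0, 4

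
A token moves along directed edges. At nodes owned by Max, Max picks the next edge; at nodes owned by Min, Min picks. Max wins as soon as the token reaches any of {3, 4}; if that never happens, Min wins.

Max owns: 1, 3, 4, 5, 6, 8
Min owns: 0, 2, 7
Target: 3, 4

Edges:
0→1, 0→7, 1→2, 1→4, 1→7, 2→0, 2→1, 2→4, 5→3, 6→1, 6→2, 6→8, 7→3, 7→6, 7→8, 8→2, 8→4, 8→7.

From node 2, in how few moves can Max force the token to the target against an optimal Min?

5

A0 = {3, 4}
A1: add {1, 5, 8} — 1 (Max) has 1→4; 5 (Max) has 5→3; 8 (Max) has 8→4.
A2: add {6} — 6 (Max) has 6→1.
A3: add {7} — 7 (Min): all of {3, 6, 8} already in.
A4: add {0} — 0 (Min): all of {1, 7} already in.
A5: add {2} — 2 (Min): all of {0, 1, 4} already in.
A5 = all vertices. Fixed point.
2 enters the attractor at level 5, so Max can force the target in 5 moves from there.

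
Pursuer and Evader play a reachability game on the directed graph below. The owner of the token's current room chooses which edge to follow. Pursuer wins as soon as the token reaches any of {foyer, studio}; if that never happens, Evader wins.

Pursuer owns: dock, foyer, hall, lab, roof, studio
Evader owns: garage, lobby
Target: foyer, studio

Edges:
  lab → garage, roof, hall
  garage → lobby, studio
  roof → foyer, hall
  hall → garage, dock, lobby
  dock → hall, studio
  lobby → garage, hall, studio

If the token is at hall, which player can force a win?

Pursuer

A0 = {foyer, studio}
A1: add {dock, roof} — roof (Pursuer) has roof→foyer; dock (Pursuer) has dock→studio.
A2: add {hall, lab} — lab (Pursuer) has lab→roof; hall (Pursuer) has hall→dock.
A3 = A2; e.g. garage (Evader) can still go to lobby. Fixed point.
hall ∈ A2, so Pursuer can force the target.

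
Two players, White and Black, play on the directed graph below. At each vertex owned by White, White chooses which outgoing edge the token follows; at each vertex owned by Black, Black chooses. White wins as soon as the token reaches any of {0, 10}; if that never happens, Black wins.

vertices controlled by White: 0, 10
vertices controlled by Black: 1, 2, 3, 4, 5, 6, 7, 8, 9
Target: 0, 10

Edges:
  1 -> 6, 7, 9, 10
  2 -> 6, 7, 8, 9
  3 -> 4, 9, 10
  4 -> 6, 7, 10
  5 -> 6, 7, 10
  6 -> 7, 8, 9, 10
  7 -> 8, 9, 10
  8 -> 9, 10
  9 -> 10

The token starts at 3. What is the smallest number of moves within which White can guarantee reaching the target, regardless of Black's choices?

6

A0 = {0, 10}
A1: add {9} — 9 (Black): all of {10} already in.
A2: add {8} — 8 (Black): all of {9, 10} already in.
A3: add {7} — 7 (Black): all of {8, 9, 10} already in.
A4: add {6} — 6 (Black): all of {7, 8, 9, 10} already in.
A5: add {1, 2, 4, 5} — 1 (Black): all of {6, 7, 9, 10} already in; 2 (Black): all of {6, 7, 8, 9} already in; 4 (Black): all of {6, 7, 10} already in; 5 (Black): all of {6, 7, 10} already in.
A6: add {3} — 3 (Black): all of {4, 9, 10} already in.
A6 = all vertices. Fixed point.
3 enters the attractor at level 6, so White can force the target in 6 moves from there.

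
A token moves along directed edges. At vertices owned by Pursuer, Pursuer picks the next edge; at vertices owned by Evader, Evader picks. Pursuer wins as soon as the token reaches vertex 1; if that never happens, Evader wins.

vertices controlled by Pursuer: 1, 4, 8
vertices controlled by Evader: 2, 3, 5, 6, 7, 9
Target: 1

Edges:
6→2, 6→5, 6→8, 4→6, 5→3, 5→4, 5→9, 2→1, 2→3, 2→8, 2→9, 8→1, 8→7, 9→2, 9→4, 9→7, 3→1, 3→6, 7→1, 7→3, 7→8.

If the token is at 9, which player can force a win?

Evader

A0 = {1}
A1: add {8} — 8 (Pursuer) has 8→1.
A2 = A1; e.g. 2 (Evader) can still go to 3. Fixed point.
9 never enters the attractor, so Evader can avoid the target forever.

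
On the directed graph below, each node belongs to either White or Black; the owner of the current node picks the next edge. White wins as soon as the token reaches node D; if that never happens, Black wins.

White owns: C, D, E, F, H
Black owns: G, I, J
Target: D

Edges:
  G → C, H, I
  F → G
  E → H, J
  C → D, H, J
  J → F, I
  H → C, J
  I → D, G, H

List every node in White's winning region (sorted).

A0 = {D}
A1: add {C} — C (White) has C→D.
A2: add {H} — H (White) has H→C.
A3: add {E} — E (White) has E→H.
A4 = A3; e.g. F (White) has no edge into A3. Fixed point.
White's winning region = {C, D, E, H}.

C, D, E, H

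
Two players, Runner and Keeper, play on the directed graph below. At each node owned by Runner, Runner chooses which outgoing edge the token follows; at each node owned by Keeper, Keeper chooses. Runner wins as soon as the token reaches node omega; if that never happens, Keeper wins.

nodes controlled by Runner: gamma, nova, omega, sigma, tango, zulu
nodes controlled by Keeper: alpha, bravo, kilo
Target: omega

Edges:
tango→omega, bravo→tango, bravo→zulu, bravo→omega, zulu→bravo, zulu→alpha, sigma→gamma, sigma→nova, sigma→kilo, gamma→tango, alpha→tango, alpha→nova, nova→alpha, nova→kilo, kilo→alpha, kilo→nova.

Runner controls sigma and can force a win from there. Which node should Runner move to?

A0 = {omega}
A1: add {tango} — tango (Runner) has tango→omega.
A2: add {gamma} — gamma (Runner) has gamma→tango.
A3: add {sigma} — sigma (Runner) has sigma→gamma.
A4 = A3; e.g. bravo (Keeper) can still go to zulu. Fixed point.
From sigma, successor gamma is in the attractor (rank 2); the other successors kilo, nova are not.

gamma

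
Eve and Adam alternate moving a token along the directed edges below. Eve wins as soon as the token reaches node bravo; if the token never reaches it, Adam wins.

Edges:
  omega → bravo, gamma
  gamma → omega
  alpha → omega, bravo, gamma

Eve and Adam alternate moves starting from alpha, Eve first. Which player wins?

Eve

Track states (vertex, player-to-move).
A0 = {(bravo,Eve), (bravo,Adam)}
A1: add {(omega,Eve), (alpha,Eve)}.
(alpha,Eve) ∈ A1 ⇒ Eve forces the target.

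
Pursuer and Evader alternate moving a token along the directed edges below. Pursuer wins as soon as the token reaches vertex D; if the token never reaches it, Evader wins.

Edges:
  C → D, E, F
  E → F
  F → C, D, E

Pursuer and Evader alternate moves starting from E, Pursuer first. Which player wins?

Track states (vertex, player-to-move).
A0 = {(D,Pursuer), (D,Evader)}
A1: add {(C,Pursuer), (F,Pursuer)}.
A2: add {(E,Evader)}.
A3 = A2; e.g. (C,Evader) stays out. (E,Pursuer) never enters ⇒ Evader avoids the target.

Evader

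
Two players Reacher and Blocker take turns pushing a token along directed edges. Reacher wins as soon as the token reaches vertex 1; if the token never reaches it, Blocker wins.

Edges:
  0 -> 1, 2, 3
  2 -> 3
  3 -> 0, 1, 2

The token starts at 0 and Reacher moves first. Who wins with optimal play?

Reacher

Track states (vertex, player-to-move).
A0 = {(1,Reacher), (1,Blocker)}
A1: add {(0,Reacher), (3,Reacher)}.
(0,Reacher) ∈ A1 ⇒ Reacher forces the target.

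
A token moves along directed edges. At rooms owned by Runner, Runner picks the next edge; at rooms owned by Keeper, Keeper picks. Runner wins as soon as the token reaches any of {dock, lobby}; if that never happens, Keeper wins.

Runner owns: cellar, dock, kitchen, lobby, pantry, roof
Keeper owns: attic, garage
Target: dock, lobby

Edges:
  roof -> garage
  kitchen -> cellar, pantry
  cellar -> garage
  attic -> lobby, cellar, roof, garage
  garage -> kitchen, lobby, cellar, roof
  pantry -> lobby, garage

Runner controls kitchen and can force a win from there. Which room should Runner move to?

A0 = {dock, lobby}
A1: add {pantry} — pantry (Runner) has pantry→lobby.
A2: add {kitchen} — kitchen (Runner) has kitchen→pantry.
A3 = A2; e.g. cellar (Runner) has no edge into A2. Fixed point.
From kitchen, successor pantry is in the attractor (rank 1); the other successor cellar is not.

pantry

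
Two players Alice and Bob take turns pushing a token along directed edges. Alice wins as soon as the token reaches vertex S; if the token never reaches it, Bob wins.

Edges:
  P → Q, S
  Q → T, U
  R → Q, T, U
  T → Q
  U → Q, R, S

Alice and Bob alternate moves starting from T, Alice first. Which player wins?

Track states (vertex, player-to-move).
A0 = {(S,Alice), (S,Bob)}
A1: add {(P,Alice), (U,Alice)}.
A2 = A1; e.g. (P,Bob) stays out. (T,Alice) never enters ⇒ Bob avoids the target.

Bob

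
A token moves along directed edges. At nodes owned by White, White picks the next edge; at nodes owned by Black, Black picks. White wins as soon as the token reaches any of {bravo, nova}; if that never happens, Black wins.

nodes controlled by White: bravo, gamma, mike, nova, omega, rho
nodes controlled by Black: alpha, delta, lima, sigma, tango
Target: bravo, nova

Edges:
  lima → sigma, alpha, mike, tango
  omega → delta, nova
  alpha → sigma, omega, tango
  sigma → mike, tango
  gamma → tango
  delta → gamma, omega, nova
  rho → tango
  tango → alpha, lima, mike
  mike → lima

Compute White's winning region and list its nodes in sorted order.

bravo, nova, omega

A0 = {bravo, nova}
A1: add {omega} — omega (White) has omega→nova.
A2 = A1; e.g. sigma (Black) can still go to mike. Fixed point.
White's winning region = {bravo, nova, omega}.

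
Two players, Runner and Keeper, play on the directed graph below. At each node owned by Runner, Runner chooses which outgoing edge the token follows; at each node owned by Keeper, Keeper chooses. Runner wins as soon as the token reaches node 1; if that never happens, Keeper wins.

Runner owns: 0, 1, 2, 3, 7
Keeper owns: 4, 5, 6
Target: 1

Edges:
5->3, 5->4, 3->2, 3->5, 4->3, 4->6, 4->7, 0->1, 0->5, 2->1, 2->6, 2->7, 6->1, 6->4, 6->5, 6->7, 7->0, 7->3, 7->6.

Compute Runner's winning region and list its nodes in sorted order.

A0 = {1}
A1: add {0, 2} — 0 (Runner) has 0→1; 2 (Runner) has 2→1.
A2: add {3, 7} — 3 (Runner) has 3→2; 7 (Runner) has 7→0.
A3 = A2; e.g. 4 (Keeper) can still go to 6. Fixed point.
Runner's winning region = {0, 1, 2, 3, 7}.

0, 1, 2, 3, 7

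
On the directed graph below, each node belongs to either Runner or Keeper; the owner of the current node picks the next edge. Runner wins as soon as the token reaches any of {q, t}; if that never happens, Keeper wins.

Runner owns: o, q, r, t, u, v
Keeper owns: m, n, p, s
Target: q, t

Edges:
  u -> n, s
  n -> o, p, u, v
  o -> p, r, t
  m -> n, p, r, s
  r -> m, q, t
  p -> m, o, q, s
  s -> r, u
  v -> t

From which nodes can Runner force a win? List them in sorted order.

o, q, r, t, v

A0 = {q, t}
A1: add {o, r, v} — o (Runner) has o→t; r (Runner) has r→q; v (Runner) has v→t.
A2 = A1; e.g. m (Keeper) can still go to n. Fixed point.
Runner's winning region = {o, q, r, t, v}.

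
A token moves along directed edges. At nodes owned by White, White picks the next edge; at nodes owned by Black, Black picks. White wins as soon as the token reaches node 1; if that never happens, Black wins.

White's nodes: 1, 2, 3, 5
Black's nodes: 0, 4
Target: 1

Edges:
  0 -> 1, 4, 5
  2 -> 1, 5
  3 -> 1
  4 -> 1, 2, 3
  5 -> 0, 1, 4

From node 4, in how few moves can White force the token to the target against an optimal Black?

2

A0 = {1}
A1: add {2, 3, 5} — 2 (White) has 2→1; 3 (White) has 3→1; 5 (White) has 5→1.
A2: add {4} — 4 (Black): all of {1, 2, 3} already in.
4 enters the attractor at level 2, so White can force the target in 2 moves from there.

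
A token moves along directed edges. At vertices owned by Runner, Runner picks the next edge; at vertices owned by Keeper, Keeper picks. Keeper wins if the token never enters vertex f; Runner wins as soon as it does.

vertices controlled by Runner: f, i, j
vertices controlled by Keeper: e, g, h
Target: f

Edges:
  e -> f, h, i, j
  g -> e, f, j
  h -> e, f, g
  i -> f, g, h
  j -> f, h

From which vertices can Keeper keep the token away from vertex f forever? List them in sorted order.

e, g, h

A0 = {f}
A1: add {i, j} — i (Runner) has i→f; j (Runner) has j→f.
A2 = A1; e.g. e (Keeper) can still go to h. Fixed point.
Runner's attractor = {f, i, j}; Keeper avoids the target exactly from the complement.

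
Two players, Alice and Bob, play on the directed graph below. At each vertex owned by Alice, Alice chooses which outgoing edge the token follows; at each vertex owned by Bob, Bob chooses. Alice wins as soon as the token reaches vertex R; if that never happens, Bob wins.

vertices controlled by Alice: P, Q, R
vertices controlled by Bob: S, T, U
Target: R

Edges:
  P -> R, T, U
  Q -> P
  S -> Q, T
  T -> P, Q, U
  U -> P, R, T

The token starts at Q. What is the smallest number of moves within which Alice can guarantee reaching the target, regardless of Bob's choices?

2

A0 = {R}
A1: add {P} — P (Alice) has P→R.
A2: add {Q} — Q (Alice) has Q→P.
A3 = A2; e.g. S (Bob) can still go to T. Fixed point.
Q enters the attractor at level 2, so Alice can force the target in 2 moves from there.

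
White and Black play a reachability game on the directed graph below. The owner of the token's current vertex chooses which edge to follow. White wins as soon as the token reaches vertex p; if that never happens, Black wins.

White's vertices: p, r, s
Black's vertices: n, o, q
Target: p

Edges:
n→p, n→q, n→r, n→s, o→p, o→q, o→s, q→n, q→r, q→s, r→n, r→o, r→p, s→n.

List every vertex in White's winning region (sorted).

p, r

A0 = {p}
A1: add {r} — r (White) has r→p.
A2 = A1; e.g. n (Black) can still go to q. Fixed point.
White's winning region = {p, r}.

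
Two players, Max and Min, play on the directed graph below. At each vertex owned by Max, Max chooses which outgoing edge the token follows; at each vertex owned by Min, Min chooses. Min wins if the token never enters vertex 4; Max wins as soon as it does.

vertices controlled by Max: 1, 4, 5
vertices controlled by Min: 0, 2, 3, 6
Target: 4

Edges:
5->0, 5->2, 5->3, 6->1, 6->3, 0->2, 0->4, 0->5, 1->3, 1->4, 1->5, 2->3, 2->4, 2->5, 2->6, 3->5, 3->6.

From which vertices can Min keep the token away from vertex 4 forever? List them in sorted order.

A0 = {4}
A1: add {1} — 1 (Max) has 1→4.
A2 = A1; e.g. 0 (Min) can still go to 2. Fixed point.
Max's attractor = {1, 4}; Min avoids the target exactly from the complement.

0, 2, 3, 5, 6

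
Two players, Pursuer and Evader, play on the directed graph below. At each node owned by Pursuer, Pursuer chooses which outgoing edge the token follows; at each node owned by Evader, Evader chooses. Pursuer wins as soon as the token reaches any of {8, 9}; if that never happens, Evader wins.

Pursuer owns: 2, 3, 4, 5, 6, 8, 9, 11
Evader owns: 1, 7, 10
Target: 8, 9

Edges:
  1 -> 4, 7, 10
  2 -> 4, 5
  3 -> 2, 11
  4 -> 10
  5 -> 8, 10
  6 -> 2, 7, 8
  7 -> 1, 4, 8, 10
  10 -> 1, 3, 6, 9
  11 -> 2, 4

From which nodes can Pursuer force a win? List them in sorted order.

A0 = {8, 9}
A1: add {5, 6} — 5 (Pursuer) has 5→8; 6 (Pursuer) has 6→8.
A2: add {2} — 2 (Pursuer) has 2→5.
A3: add {3, 11} — 3 (Pursuer) has 3→2; 11 (Pursuer) has 11→2.
A4 = A3; e.g. 1 (Evader) can still go to 4. Fixed point.
Pursuer's winning region = {2, 3, 5, 6, 8, 9, 11}.

2, 3, 5, 6, 8, 9, 11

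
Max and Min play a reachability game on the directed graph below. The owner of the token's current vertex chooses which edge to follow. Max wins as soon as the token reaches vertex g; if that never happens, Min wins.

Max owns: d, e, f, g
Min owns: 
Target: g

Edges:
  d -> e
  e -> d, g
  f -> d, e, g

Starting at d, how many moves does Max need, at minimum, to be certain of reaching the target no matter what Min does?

2

A0 = {g}
A1: add {e, f} — e (Max) has e→g; f (Max) has f→g.
A2: add {d} — d (Max) has d→e.
A2 = all vertices. Fixed point.
d enters the attractor at level 2, so Max can force the target in 2 moves from there.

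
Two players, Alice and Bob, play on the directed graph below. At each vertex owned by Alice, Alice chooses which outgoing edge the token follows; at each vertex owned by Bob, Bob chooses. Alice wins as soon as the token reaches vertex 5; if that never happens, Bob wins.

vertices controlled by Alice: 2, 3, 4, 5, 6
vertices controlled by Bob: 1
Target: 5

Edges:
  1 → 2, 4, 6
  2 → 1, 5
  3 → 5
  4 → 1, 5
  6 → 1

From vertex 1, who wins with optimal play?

A0 = {5}
A1: add {2, 3, 4} — 2 (Alice) has 2→5; 3 (Alice) has 3→5; 4 (Alice) has 4→5.
A2 = A1; e.g. 1 (Bob) can still go to 6. Fixed point.
1 never enters the attractor, so Bob can avoid the target forever.

Bob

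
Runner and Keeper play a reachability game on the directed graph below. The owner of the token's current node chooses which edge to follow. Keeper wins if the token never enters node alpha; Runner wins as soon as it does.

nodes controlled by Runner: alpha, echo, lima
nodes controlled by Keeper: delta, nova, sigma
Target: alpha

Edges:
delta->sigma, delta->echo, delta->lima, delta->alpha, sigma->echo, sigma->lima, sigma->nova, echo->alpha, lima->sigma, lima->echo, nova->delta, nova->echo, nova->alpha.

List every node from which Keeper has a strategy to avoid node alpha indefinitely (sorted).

A0 = {alpha}
A1: add {echo} — echo (Runner) has echo→alpha.
A2: add {lima} — lima (Runner) has lima→echo.
A3 = A2; e.g. delta (Keeper) can still go to sigma. Fixed point.
Runner's attractor = {alpha, echo, lima}; Keeper avoids the target exactly from the complement.

delta, nova, sigma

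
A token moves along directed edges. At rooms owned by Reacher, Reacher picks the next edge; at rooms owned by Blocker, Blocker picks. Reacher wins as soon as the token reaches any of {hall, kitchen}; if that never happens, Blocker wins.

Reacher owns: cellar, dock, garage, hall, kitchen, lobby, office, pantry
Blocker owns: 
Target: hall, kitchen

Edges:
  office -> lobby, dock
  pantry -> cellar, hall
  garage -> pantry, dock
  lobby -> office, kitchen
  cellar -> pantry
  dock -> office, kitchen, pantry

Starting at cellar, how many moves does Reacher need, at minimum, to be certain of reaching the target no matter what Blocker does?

A0 = {hall, kitchen}
A1: add {dock, lobby, pantry} — pantry (Reacher) has pantry→hall; lobby (Reacher) has lobby→kitchen; dock (Reacher) has dock→kitchen.
A2: add {cellar, garage, office} — office (Reacher) has office→lobby; garage (Reacher) has garage→pantry; cellar (Reacher) has cellar→pantry.
A2 = all vertices. Fixed point.
cellar enters the attractor at level 2, so Reacher can force the target in 2 moves from there.

2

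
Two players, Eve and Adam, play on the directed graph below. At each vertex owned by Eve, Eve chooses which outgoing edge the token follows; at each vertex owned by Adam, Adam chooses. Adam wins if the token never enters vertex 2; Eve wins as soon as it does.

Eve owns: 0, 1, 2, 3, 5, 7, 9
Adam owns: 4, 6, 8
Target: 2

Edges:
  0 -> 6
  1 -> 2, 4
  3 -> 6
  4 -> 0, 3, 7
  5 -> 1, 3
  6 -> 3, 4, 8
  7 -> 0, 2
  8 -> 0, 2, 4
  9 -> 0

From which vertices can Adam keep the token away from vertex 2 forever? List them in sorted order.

A0 = {2}
A1: add {1, 7} — 1 (Eve) has 1→2; 7 (Eve) has 7→2.
A2: add {5} — 5 (Eve) has 5→1.
A3 = A2; e.g. 0 (Eve) has no edge into A2. Fixed point.
Eve's attractor = {1, 2, 5, 7}; Adam avoids the target exactly from the complement.

0, 3, 4, 6, 8, 9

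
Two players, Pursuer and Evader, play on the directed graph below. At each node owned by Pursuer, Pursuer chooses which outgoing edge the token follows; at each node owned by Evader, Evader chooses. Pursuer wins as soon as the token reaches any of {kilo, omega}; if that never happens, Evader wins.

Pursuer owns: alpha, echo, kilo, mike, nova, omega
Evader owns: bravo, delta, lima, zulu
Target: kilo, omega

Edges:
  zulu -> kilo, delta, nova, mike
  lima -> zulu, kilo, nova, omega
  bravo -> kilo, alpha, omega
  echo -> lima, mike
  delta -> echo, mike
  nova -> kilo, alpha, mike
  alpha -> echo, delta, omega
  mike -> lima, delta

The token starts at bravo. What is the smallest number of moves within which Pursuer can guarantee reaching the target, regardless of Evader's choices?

A0 = {kilo, omega}
A1: add {alpha, nova} — nova (Pursuer) has nova→kilo; alpha (Pursuer) has alpha→omega.
A2: add {bravo} — bravo (Evader): all of {kilo, alpha, omega} already in.
A3 = A2; e.g. zulu (Evader) can still go to delta. Fixed point.
bravo enters the attractor at level 2, so Pursuer can force the target in 2 moves from there.

2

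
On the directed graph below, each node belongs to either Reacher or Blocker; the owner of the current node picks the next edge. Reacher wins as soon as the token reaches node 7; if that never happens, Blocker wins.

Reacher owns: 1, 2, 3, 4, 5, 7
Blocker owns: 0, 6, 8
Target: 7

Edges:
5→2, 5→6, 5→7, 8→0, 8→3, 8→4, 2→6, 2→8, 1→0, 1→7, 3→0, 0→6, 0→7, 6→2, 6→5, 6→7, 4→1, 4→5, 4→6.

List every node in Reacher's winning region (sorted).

A0 = {7}
A1: add {1, 5} — 1 (Reacher) has 1→7; 5 (Reacher) has 5→7.
A2: add {4} — 4 (Reacher) has 4→1.
A3 = A2; e.g. 0 (Blocker) can still go to 6. Fixed point.
Reacher's winning region = {1, 4, 5, 7}.

1, 4, 5, 7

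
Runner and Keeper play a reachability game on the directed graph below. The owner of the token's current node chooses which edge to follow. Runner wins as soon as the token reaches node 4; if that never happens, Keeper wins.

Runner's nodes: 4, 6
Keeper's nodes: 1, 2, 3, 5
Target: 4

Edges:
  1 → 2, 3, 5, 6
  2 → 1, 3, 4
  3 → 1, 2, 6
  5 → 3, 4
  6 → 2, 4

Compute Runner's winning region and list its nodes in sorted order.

4, 6

A0 = {4}
A1: add {6} — 6 (Runner) has 6→4.
A2 = A1; e.g. 1 (Keeper) can still go to 2. Fixed point.
Runner's winning region = {4, 6}.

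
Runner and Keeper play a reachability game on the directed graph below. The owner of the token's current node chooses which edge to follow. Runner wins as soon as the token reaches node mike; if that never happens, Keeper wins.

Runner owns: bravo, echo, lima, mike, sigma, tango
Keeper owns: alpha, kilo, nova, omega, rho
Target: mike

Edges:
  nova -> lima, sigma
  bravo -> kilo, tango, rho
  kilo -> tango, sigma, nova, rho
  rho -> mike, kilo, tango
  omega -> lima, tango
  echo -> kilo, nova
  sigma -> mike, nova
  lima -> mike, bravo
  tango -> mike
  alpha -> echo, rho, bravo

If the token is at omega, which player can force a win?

A0 = {mike}
A1: add {lima, sigma, tango} — lima (Runner) has lima→mike; tango (Runner) has tango→mike; sigma (Runner) has sigma→mike.
A2: add {bravo, nova, omega} — omega (Keeper): all of {lima, tango} already in; nova (Keeper): all of {lima, sigma} already in; bravo (Runner) has bravo→tango.
omega ∈ A2, so Runner can force the target.

Runner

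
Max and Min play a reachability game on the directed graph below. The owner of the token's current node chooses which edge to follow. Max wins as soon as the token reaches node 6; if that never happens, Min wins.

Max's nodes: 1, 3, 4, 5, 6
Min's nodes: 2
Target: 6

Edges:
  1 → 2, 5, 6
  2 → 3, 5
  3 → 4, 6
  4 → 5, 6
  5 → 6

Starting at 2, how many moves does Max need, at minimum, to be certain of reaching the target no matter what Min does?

2

A0 = {6}
A1: add {1, 3, 4, 5} — 1 (Max) has 1→6; 3 (Max) has 3→6; 4 (Max) has 4→6; 5 (Max) has 5→6.
A2: add {2} — 2 (Min): all of {3, 5} already in.
A2 = all vertices. Fixed point.
2 enters the attractor at level 2, so Max can force the target in 2 moves from there.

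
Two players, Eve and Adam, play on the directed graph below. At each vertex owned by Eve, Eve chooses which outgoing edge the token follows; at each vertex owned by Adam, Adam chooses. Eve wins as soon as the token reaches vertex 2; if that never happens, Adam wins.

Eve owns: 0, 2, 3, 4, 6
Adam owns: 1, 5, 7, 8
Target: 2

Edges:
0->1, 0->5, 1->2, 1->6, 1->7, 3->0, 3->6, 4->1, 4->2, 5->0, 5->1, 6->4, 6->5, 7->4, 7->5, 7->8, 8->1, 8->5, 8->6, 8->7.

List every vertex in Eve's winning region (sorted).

A0 = {2}
A1: add {4} — 4 (Eve) has 4→2.
A2: add {6} — 6 (Eve) has 6→4.
A3: add {3} — 3 (Eve) has 3→6.
A4 = A3; e.g. 0 (Eve) has no edge into A3. Fixed point.
Eve's winning region = {2, 3, 4, 6}.

2, 3, 4, 6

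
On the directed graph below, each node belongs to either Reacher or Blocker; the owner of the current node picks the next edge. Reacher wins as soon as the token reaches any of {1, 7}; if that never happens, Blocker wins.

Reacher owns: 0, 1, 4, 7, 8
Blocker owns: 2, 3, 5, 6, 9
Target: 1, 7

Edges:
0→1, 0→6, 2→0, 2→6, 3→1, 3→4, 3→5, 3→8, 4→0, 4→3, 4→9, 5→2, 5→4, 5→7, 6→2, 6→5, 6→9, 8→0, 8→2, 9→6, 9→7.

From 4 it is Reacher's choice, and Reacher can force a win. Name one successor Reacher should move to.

0

A0 = {1, 7}
A1: add {0} — 0 (Reacher) has 0→1.
A2: add {4, 8} — 4 (Reacher) has 4→0; 8 (Reacher) has 8→0.
A3 = A2; e.g. 2 (Blocker) can still go to 6. Fixed point.
From 4, successor 0 is in the attractor (rank 1); the other successors 3, 9 are not.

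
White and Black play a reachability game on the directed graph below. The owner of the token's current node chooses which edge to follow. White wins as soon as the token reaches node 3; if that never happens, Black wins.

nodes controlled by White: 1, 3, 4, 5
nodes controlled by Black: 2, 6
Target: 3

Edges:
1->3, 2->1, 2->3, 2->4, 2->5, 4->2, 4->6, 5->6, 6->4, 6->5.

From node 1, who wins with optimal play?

A0 = {3}
A1: add {1} — 1 (White) has 1→3.
A2 = A1; e.g. 2 (Black) can still go to 4. Fixed point.
1 ∈ A1, so White can force the target.

White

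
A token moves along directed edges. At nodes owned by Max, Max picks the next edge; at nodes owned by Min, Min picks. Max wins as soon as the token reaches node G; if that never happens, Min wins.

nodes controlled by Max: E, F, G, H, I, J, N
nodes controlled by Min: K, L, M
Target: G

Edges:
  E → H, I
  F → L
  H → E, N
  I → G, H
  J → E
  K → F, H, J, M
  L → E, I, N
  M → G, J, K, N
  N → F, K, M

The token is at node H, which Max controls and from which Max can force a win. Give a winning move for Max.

E

A0 = {G}
A1: add {I} — I (Max) has I→G.
A2: add {E} — E (Max) has E→I.
A3: add {H, J} — H (Max) has H→E; J (Max) has J→E.
A4 = A3; e.g. F (Max) has no edge into A3. Fixed point.
From H, successor E is in the attractor (rank 2); the other successor N is not.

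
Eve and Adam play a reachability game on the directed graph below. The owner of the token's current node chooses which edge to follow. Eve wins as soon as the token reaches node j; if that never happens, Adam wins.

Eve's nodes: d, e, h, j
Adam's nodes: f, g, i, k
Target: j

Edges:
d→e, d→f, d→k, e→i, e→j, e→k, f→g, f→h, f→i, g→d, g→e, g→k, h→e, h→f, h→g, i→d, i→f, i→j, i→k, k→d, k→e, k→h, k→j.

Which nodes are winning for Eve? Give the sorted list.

d, e, g, h, j, k

A0 = {j}
A1: add {e} — e (Eve) has e→j.
A2: add {d, h} — d (Eve) has d→e; h (Eve) has h→e.
A3: add {k} — k (Adam): all of {d, e, h, j} already in.
A4: add {g} — g (Adam): all of {d, e, k} already in.
A5 = A4; e.g. f (Adam) can still go to i. Fixed point.
Eve's winning region = {d, e, g, h, j, k}.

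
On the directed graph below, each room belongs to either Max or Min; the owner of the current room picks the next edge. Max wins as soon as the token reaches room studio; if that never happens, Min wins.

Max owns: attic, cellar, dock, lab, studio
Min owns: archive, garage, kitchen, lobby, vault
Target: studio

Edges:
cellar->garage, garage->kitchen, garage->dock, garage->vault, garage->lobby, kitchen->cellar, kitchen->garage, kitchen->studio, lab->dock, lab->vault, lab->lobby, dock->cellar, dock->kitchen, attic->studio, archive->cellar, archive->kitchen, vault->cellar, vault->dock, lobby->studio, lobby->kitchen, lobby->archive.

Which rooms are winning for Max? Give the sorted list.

A0 = {studio}
A1: add {attic} — attic (Max) has attic→studio.
A2 = A1; e.g. cellar (Max) has no edge into A1. Fixed point.
Max's winning region = {attic, studio}.

attic, studio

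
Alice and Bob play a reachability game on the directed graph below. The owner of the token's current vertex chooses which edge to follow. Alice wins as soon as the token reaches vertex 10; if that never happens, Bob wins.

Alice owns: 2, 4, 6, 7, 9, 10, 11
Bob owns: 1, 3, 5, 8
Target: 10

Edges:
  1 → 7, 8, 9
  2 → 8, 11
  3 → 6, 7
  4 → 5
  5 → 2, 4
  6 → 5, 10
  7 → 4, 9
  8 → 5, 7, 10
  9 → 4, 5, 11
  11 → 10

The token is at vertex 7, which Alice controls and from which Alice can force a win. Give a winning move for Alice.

A0 = {10}
A1: add {6, 11} — 6 (Alice) has 6→10; 11 (Alice) has 11→10.
A2: add {2, 9} — 2 (Alice) has 2→11; 9 (Alice) has 9→11.
A3: add {7} — 7 (Alice) has 7→9.
A4: add {3} — 3 (Bob): all of {6, 7} already in.
A5 = A4; e.g. 1 (Bob) can still go to 8. Fixed point.
From 7, successor 9 is in the attractor (rank 2); the other successor 4 is not.

9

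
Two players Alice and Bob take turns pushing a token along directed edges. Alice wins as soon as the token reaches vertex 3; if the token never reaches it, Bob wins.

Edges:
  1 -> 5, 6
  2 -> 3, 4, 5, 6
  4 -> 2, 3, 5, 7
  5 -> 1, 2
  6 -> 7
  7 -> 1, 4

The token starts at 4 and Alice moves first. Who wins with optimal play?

Alice

Track states (vertex, player-to-move).
A0 = {(3,Alice), (3,Bob)}
A1: add {(2,Alice), (4,Alice)}.
(4,Alice) ∈ A1 ⇒ Alice forces the target.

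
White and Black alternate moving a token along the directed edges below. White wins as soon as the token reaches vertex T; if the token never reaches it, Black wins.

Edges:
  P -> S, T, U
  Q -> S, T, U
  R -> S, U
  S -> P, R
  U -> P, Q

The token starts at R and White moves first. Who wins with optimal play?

White

Track states (vertex, player-to-move).
A0 = {(T,White), (T,Black)}
A1: add {(P,White), (Q,White)}.
A2: add {(U,Black)}.
A3: add {(R,White)}.
(R,White) ∈ A3 ⇒ White forces the target.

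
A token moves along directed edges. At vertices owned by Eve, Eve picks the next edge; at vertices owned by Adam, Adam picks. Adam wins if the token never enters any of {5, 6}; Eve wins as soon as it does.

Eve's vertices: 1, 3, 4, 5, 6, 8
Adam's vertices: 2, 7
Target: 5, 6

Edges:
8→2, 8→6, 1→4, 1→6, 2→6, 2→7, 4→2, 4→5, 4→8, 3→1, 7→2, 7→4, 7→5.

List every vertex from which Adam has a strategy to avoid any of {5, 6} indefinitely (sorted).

2, 7

A0 = {5, 6}
A1: add {1, 4, 8} — 1 (Eve) has 1→6; 4 (Eve) has 4→5; 8 (Eve) has 8→6.
A2: add {3} — 3 (Eve) has 3→1.
A3 = A2; e.g. 2 (Adam) can still go to 7. Fixed point.
Eve's attractor = {1, 3, 4, 5, 6, 8}; Adam avoids the target exactly from the complement.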